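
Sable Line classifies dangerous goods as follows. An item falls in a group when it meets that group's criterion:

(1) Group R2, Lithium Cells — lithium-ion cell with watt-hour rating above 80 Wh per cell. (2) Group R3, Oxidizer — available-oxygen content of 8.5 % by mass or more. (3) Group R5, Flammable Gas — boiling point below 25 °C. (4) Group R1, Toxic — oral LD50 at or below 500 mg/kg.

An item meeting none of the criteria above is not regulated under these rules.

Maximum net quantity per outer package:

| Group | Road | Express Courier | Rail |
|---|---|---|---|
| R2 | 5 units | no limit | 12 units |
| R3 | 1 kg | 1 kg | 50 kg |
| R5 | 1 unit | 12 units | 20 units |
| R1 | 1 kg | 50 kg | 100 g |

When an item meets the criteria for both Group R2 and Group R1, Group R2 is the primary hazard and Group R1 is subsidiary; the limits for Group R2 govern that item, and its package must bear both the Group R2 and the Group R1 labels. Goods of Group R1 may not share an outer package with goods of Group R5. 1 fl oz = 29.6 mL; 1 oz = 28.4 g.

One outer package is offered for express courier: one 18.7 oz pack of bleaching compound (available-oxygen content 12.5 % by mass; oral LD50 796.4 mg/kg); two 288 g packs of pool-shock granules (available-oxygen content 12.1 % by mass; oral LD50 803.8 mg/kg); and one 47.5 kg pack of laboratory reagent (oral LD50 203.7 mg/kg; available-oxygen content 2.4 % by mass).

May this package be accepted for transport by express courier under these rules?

Available-oxygen content 12.5 % by mass meets the Group R3 criterion (Oxidizer), so the bleaching compound is Group R3.
The pool-shock granules have available-oxygen content 12.1 % by mass, which is ≥ 8.5 % by mass, so they are Group R3 (Oxidizer).
Oral LD50 203.7 mg/kg meets the Group R1 criterion (Toxic), so the laboratory reagent is Group R1.
Group R3 net quantity: (one 18.7 oz pack = 531.08 g) + (two 288 g packs = 576 g) = 1107.08 g.
That exceeds the Group R3 express courier limit of 1 kg.
Group R1 quantity: 47.5 kg.
That is within the Group R1 express courier limit of 50 kg.
The segregation rule (Group R1 with Group R5) does not apply to Group R3 with Group R1.

No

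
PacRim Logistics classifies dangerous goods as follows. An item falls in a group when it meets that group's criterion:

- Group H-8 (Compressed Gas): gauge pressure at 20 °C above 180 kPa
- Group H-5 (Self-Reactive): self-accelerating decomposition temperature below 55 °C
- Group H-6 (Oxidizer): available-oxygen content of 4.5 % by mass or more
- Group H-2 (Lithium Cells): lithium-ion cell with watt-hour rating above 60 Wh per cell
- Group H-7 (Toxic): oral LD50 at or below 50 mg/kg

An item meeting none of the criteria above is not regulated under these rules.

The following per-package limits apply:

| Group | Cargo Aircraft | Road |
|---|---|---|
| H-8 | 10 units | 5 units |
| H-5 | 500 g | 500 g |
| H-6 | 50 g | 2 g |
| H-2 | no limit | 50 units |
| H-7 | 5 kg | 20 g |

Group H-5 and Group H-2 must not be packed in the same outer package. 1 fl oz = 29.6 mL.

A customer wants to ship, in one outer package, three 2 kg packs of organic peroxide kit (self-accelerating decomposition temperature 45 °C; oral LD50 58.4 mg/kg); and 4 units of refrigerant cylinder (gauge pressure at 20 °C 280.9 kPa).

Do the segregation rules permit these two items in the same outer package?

Self-accelerating decomposition temperature 45 °C meets the Group H-5 criterion (Self-Reactive), so the organic peroxide kit is Group H-5.
Gauge pressure at 20 °C 280.9 kPa meets the Group H-8 criterion (Compressed Gas), so the refrigerant cylinder is Group H-8.
No segregation rule bars Group H-5 with Group H-8.

Yes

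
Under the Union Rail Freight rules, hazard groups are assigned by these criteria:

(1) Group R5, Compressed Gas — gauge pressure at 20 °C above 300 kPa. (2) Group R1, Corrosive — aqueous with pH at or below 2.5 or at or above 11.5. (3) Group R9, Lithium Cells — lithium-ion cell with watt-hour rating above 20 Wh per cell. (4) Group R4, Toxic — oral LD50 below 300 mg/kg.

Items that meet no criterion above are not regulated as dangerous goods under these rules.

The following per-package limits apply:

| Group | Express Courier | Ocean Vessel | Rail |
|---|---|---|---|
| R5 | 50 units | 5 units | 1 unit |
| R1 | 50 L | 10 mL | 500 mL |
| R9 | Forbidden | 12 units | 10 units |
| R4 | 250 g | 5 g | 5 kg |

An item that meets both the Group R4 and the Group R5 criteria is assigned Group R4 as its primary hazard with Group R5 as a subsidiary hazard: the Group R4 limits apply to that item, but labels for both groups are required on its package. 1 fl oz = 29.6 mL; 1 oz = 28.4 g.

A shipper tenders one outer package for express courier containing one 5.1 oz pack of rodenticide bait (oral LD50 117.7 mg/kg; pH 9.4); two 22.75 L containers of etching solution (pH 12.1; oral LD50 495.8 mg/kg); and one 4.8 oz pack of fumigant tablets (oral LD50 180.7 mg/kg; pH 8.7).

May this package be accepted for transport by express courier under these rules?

No

Rodenticide bait: oral LD50 117.7 mg/kg < 300 mg/kg → Group R4 (Toxic).
With pH 12.1 (≥ 11.5), the etching solution falls in Group R1.
Oral LD50 180.7 mg/kg meets the Group R4 criterion (Toxic), so the fumigant tablets are Group R4.
Group R4 net quantity: (one 5.1 oz pack = 144.84 g) + (one 4.8 oz pack = 136.32 g) = 281.16 g.
That exceeds the Group R4 express courier limit of 250 g.
Group R1 quantity: two 22.75 L containers = 45.5 L.
45.5 L ≤ 50 L (express courier limit, Group R1) — within limit.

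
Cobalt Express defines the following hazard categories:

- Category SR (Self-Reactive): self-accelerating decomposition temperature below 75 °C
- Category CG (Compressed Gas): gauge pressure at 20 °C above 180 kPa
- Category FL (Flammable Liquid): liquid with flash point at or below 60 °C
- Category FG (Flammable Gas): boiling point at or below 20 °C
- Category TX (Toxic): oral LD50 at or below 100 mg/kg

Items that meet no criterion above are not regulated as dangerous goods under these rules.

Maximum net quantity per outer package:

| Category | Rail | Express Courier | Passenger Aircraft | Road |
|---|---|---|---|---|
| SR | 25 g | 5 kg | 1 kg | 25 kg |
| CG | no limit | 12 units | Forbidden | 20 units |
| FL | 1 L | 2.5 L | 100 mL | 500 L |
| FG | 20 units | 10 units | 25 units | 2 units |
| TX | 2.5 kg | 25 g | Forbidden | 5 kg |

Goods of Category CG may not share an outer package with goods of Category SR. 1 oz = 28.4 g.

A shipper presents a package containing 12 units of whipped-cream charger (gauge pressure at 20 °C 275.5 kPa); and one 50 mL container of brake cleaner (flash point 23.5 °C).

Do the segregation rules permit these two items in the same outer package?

Yes

The whipped-cream charger has gauge pressure at 20 °C 275.5 kPa, which is > 180 kPa, so it is Category CG (Compressed Gas).
With flash point 23.5 °C (≤ 60 °C), the brake cleaner falls in Category FL.
No segregation rule bars Category CG with Category FL.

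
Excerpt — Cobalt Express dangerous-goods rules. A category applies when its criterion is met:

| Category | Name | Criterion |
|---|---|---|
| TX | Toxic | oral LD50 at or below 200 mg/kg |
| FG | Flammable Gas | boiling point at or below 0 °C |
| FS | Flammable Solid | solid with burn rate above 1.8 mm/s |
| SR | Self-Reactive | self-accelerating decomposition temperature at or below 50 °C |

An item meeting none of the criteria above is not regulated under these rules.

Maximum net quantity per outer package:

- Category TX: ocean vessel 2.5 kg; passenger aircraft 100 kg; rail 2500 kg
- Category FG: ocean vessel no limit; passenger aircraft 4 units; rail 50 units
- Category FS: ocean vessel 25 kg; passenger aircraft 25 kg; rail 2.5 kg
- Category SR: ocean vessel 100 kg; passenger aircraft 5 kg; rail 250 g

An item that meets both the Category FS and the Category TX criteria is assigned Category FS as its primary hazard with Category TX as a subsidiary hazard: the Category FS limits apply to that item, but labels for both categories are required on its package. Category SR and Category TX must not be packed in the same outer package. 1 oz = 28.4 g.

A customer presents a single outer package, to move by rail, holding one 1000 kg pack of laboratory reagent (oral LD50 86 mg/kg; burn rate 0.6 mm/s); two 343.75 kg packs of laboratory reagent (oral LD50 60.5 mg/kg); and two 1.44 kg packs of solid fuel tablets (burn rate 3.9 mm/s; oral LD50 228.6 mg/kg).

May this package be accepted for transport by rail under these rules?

With oral LD50 86 mg/kg (≤ 200 mg/kg), the laboratory reagent falls in Category TX.
Oral LD50 60.5 mg/kg meets the Category TX criterion (Toxic), so the laboratory reagent is Category TX.
Solid fuel tablets: burn rate 3.9 mm/s > 1.8 mm/s → Category FS (Flammable Solid).
Category TX net quantity: 1000 kg + (two 343.75 kg packs = 687.5 kg) = 1687.5 kg.
1687.5 kg ≤ 2500 kg (rail limit, Category TX) — within limit.
Category FS quantity: two 1.44 kg packs = 2.88 kg.
2.88 kg > 2.5 kg (rail limit, Category FS) — over the limit.
The segregation rule (Category SR with Category TX) does not apply to Category TX with Category FS.

No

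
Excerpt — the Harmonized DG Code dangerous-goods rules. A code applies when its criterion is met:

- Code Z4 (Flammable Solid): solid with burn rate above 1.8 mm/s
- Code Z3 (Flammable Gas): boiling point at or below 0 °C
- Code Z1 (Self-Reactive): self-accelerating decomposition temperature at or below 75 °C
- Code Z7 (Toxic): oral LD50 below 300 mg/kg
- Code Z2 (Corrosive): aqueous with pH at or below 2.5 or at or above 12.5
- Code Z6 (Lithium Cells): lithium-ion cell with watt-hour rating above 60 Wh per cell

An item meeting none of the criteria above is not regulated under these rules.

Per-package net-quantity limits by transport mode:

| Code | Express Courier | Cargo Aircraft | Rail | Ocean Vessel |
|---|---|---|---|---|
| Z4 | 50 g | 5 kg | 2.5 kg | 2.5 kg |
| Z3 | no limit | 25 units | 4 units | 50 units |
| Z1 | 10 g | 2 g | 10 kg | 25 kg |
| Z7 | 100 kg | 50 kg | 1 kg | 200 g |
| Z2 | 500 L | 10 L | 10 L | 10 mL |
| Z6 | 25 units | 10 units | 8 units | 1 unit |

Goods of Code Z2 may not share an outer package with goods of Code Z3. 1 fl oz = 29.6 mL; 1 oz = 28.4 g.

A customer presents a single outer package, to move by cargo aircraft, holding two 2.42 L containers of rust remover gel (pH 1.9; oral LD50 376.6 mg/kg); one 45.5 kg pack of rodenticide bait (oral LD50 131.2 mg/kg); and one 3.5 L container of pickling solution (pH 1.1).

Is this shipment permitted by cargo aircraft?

The rust remover gel has pH 1.9, which is ≤ 2.5, so it is Code Z2 (Corrosive).
Oral LD50 131.2 mg/kg meets the Code Z7 criterion (Toxic), so the rodenticide bait is Code Z7.
The pickling solution has pH 1.1, which is ≤ 2.5, so it is Code Z2 (Corrosive).
Total Code Z2: (two 2.42 L containers = 4.84 L) + 3.5 L = 8.34 L.
8.34 L ≤ 10 L (cargo aircraft limit, Code Z2) — within limit.
Code Z7 quantity: 45.5 kg.
That is within the Code Z7 cargo aircraft limit of 50 kg.
The segregation rule (Code Z2 with Code Z3) does not apply to Code Z2 with Code Z7.
Every hazard code is within its cargo aircraft limit and no segregation rule is violated.

Yes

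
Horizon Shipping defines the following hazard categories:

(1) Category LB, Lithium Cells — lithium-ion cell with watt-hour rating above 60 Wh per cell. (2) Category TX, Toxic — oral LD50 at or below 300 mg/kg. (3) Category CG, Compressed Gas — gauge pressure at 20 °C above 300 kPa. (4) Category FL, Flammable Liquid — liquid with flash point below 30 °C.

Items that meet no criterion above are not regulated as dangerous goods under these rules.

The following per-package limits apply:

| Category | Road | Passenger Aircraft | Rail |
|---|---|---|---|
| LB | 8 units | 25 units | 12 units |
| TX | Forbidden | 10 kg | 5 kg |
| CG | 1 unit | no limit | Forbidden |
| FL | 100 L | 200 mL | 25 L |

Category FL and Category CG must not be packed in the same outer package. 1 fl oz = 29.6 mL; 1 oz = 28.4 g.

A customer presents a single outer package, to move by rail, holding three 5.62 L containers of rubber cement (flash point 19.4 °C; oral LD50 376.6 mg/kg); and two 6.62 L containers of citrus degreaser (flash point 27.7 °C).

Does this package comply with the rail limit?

No

With flash point 19.4 °C (< 30 °C), the rubber cement falls in Category FL.
Flash point 27.7 °C meets the Category FL criterion (Flammable Liquid), so the citrus degreaser is Category FL.
Category FL net quantity: (three 5.62 L containers = 16.86 L) + (two 6.62 L containers = 13.24 L) = 30.1 L.
That exceeds the Category FL rail limit of 25 L.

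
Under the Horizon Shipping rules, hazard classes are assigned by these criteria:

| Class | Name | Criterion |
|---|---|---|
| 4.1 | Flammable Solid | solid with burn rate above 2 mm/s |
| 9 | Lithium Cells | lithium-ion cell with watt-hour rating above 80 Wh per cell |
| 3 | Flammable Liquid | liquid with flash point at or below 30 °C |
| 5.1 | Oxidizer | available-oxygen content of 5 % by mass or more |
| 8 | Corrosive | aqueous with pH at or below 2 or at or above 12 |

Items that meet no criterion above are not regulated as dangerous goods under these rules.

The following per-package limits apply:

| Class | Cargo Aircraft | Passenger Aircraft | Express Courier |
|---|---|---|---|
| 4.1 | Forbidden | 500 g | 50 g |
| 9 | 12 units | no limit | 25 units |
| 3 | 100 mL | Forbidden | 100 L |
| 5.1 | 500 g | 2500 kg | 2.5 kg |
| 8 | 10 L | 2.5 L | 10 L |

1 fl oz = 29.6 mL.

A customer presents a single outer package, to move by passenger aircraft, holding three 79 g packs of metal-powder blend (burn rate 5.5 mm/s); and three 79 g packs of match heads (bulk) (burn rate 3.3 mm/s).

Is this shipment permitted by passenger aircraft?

Metal-powder blend: burn rate 5.5 mm/s > 2 mm/s → Class 4.1 (Flammable Solid).
Burn rate 3.3 mm/s meets the Class 4.1 criterion (Flammable Solid), so the match heads (bulk) are Class 4.1.
Total Class 4.1: (three 79 g packs = 237 g) + (three 79 g packs = 237 g) = 474 g.
474 g is within the passenger aircraft limit of 500 g for Class 4.1.

Yes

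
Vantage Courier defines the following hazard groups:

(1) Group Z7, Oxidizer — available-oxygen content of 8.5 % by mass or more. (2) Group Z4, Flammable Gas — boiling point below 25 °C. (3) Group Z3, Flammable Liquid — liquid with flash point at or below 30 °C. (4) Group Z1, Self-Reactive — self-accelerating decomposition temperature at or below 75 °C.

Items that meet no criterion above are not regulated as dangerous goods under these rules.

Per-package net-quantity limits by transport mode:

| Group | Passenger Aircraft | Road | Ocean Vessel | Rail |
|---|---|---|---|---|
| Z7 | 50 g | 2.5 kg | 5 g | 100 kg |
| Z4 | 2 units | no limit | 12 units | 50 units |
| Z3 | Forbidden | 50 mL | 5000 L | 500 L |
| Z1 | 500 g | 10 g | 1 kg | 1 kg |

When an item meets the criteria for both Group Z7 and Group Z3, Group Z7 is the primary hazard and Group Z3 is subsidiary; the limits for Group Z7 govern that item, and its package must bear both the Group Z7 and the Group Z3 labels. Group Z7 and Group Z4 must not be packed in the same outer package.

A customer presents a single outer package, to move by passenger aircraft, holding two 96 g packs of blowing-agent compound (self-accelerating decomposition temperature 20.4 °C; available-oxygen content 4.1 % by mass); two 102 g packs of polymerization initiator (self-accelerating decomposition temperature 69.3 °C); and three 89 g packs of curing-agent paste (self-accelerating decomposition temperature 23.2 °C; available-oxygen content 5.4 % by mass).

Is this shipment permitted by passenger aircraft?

Blowing-agent compound: self-accelerating decomposition temperature 20.4 °C ≤ 75 °C → Group Z1 (Self-Reactive).
The polymerization initiator has self-accelerating decomposition temperature 69.3 °C, which is ≤ 75 °C, so it is Group Z1 (Self-Reactive).
The curing-agent paste has self-accelerating decomposition temperature 23.2 °C, which is ≤ 75 °C, so it is Group Z1 (Self-Reactive).
Total Group Z1: (two 96 g packs = 192 g) + (two 102 g packs = 204 g) + (three 89 g packs = 267 g) = 663 g.
That exceeds the Group Z1 passenger aircraft limit of 500 g.

No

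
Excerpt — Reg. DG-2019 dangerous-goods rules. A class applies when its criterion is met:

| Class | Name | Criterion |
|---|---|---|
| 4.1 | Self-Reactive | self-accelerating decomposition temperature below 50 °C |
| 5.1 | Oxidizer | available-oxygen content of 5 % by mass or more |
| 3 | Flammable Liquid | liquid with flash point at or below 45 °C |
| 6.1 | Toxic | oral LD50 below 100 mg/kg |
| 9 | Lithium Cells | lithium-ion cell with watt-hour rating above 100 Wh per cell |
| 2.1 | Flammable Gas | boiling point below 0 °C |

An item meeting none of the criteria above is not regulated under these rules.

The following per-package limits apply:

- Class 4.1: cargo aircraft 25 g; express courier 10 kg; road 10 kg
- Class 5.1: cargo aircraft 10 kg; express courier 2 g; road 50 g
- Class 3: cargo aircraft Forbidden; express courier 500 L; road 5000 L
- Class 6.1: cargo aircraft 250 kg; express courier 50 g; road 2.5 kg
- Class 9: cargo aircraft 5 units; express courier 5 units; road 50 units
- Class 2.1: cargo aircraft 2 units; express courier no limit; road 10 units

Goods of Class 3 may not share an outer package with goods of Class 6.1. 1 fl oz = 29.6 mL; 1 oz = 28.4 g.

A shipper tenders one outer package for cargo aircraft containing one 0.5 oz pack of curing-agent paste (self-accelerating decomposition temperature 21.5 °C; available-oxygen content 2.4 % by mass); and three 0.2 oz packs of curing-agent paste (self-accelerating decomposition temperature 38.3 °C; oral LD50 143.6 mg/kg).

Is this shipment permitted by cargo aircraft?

No

With self-accelerating decomposition temperature 21.5 °C (< 50 °C), the curing-agent paste falls in Class 4.1.
Curing-agent paste: self-accelerating decomposition temperature 38.3 °C < 50 °C → Class 4.1 (Self-Reactive).
Class 4.1 net quantity: (one 0.5 oz pack = 14.2 g) + (three 0.2 oz packs = 17.04 g) = 31.24 g.
31.24 g exceeds the cargo aircraft limit of 25 g for Class 4.1.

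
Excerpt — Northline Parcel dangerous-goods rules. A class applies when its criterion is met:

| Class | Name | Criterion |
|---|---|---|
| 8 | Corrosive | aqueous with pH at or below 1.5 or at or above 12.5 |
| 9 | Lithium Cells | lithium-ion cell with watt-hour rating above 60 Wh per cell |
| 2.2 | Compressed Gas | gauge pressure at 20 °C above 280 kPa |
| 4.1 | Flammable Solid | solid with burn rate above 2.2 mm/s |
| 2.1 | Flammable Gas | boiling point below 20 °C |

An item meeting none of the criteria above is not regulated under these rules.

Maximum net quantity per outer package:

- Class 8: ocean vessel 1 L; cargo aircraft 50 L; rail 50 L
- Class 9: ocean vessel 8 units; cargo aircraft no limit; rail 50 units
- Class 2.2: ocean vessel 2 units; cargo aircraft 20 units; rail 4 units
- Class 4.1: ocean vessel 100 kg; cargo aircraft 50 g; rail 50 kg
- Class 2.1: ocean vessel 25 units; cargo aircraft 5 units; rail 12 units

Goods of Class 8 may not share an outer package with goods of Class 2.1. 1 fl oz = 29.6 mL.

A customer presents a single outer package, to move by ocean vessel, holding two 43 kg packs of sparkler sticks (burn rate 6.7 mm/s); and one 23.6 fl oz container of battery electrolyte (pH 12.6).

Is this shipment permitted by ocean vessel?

Yes

With burn rate 6.7 mm/s (> 2.2 mm/s), the sparkler sticks fall in Class 4.1.
With pH 12.6 (≥ 12.5), the battery electrolyte falls in Class 8.
Class 8 quantity: one 23.6 fl oz container = 698.56 mL.
698.56 mL ≤ 1 L (ocean vessel limit, Class 8) — within limit.
Class 4.1 quantity: two 43 kg packs = 86 kg.
That is within the Class 4.1 ocean vessel limit of 100 kg.
The segregation rule (Class 8 with Class 2.1) does not apply to Class 8 with Class 4.1.
Every hazard class is within its ocean vessel limit and no segregation rule is violated.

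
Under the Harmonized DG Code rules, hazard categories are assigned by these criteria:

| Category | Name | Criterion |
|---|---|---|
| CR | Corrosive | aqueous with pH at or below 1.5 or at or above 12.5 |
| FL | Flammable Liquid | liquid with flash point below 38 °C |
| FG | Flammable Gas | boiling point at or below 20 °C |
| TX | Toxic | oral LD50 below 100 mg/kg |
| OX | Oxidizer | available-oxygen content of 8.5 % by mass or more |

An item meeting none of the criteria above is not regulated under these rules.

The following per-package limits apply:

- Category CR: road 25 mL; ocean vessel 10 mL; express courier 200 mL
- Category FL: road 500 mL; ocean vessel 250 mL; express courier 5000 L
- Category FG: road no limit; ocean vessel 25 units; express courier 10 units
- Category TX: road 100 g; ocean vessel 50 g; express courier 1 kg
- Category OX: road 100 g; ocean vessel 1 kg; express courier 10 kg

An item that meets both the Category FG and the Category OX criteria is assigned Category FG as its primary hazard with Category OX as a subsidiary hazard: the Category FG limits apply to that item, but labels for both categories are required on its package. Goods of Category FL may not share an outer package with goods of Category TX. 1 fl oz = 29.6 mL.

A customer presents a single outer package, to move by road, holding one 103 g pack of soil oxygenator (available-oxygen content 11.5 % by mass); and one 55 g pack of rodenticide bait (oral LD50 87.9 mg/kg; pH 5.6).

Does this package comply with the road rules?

Available-oxygen content 11.5 % by mass meets the Category OX criterion (Oxidizer), so the soil oxygenator is Category OX.
Oral LD50 87.9 mg/kg meets the Category TX criterion (Toxic), so the rodenticide bait is Category TX.
Category OX quantity: 103 g.
That exceeds the Category OX road limit of 100 g.
Category TX quantity: 55 g.
55 g ≤ 100 g (road limit, Category TX) — within limit.
The segregation rule (Category FL with Category TX) does not apply to Category OX with Category TX.

No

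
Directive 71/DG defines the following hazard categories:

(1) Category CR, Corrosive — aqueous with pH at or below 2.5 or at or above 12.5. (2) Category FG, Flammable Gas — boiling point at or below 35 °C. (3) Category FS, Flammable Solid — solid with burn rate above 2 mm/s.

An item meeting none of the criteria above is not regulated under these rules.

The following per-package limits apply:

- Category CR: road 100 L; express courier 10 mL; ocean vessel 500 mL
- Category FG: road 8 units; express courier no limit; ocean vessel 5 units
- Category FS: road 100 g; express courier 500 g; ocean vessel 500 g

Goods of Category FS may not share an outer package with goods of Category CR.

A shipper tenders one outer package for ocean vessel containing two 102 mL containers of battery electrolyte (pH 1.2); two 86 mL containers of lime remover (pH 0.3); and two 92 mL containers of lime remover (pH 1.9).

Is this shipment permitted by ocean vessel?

No

pH 1.2 meets the Category CR criterion (Corrosive), so the battery electrolyte is Category CR.
Lime remover: pH 0.3 ≤ 2.5 → Category CR (Corrosive).
With pH 1.9 (≤ 2.5), the lime remover falls in Category CR.
Category CR net quantity: (two 102 mL containers = 204 mL) + (two 86 mL containers = 172 mL) + (two 92 mL containers = 184 mL) = 560 mL.
560 mL exceeds the ocean vessel limit of 500 mL for Category CR.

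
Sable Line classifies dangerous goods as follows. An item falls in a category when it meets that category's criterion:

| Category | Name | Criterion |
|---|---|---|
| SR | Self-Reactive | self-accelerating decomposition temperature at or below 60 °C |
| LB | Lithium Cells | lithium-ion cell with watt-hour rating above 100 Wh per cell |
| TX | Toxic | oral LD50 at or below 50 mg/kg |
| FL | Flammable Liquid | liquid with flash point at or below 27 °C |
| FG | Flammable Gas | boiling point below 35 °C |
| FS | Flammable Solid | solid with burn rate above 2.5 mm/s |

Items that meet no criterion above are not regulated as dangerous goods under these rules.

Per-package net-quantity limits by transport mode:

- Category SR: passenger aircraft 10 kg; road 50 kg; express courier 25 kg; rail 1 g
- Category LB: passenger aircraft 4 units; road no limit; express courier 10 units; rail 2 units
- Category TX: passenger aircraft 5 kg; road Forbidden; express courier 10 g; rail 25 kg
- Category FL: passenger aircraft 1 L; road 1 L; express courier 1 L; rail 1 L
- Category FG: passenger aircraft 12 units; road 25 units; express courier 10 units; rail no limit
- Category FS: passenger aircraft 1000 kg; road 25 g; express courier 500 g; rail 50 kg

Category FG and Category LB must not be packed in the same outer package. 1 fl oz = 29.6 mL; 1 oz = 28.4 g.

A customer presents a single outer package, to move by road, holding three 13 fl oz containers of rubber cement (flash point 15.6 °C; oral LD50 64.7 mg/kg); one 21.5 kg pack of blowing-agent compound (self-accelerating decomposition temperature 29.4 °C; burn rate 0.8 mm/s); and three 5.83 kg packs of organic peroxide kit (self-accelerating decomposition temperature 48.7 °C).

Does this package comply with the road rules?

Flash point 15.6 °C meets the Category FL criterion (Flammable Liquid), so the rubber cement is Category FL.
With self-accelerating decomposition temperature 29.4 °C (≤ 60 °C), the blowing-agent compound falls in Category SR.
With self-accelerating decomposition temperature 48.7 °C (≤ 60 °C), the organic peroxide kit falls in Category SR.
Category FL quantity: three 13 fl oz containers = 1154.4 mL.
1154.4 mL exceeds the road limit of 1 L for Category FL.
Category SR net quantity: 21.5 kg + (three 5.83 kg packs = 17.49 kg) = 38.99 kg.
38.99 kg is within the road limit of 50 kg for Category SR.
The segregation rule (Category FG with Category LB) does not apply to Category FL with Category SR.

No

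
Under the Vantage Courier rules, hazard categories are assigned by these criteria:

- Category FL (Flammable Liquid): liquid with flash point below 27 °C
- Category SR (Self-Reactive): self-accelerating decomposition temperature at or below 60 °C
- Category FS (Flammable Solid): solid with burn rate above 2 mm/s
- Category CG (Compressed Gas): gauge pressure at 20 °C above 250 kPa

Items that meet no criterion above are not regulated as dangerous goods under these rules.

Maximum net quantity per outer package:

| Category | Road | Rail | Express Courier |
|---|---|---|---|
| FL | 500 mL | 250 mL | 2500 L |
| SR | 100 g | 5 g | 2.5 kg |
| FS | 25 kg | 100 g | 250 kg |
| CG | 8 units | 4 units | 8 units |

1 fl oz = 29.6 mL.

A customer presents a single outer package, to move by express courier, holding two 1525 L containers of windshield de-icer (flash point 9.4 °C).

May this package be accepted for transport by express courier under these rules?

No

The windshield de-icer has flash point 9.4 °C, which is < 27 °C, so it is Category FL (Flammable Liquid).
Category FL quantity: two 1525 L containers = 3050 L.
That exceeds the Category FL express courier limit of 2500 L.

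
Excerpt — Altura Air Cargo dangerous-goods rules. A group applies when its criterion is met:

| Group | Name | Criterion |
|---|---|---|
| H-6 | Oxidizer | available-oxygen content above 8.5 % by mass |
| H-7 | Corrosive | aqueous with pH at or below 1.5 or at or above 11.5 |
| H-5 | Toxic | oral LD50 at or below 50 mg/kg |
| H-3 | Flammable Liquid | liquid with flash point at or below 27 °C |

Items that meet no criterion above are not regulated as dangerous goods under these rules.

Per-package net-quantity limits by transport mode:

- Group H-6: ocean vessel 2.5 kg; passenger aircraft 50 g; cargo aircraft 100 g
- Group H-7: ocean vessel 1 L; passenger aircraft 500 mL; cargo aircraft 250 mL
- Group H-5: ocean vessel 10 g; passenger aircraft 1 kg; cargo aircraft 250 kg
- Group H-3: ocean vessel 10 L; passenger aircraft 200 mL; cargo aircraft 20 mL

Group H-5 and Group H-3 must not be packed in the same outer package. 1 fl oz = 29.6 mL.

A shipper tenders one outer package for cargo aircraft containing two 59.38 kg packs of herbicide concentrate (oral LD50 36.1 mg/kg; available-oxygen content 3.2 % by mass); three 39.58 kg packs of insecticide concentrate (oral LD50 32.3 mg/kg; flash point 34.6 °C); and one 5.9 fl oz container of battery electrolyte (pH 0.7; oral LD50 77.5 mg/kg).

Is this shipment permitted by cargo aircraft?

Yes

With oral LD50 36.1 mg/kg (≤ 50 mg/kg), the herbicide concentrate falls in Group H-5.
With oral LD50 32.3 mg/kg (≤ 50 mg/kg), the insecticide concentrate falls in Group H-5.
The battery electrolyte has pH 0.7, which is ≤ 1.5, so it is Group H-7 (Corrosive).
Group H-5 net quantity: (two 59.38 kg packs = 118.76 kg) + (three 39.58 kg packs = 118.74 kg) = 237.5 kg.
237.5 kg ≤ 250 kg (cargo aircraft limit, Group H-5) — within limit.
Group H-7 quantity: one 5.9 fl oz container = 174.64 mL.
174.64 mL ≤ 250 mL (cargo aircraft limit, Group H-7) — within limit.
The segregation rule (Group H-5 with Group H-3) does not apply to Group H-5 with Group H-7.
Every hazard group is within its cargo aircraft limit and no segregation rule is violated.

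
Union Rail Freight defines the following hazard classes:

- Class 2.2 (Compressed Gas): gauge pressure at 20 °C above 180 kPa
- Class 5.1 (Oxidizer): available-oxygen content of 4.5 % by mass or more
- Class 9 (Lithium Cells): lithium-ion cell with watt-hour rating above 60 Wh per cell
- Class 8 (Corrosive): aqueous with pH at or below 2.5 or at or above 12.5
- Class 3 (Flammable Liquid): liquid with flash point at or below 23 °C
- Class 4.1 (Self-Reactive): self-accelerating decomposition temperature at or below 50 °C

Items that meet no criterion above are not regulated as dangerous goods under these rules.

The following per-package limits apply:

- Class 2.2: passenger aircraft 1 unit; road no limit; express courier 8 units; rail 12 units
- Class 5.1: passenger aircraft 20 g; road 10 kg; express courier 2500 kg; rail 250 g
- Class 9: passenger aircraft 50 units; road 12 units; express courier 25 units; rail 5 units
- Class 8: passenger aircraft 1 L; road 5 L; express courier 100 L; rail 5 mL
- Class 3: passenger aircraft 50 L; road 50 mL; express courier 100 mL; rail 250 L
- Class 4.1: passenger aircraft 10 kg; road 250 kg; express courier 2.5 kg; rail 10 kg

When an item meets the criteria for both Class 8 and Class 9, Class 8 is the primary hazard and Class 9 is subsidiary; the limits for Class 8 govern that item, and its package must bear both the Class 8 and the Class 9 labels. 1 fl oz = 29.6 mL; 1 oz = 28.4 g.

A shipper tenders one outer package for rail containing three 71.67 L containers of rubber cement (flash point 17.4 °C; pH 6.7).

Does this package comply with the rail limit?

Flash point 17.4 °C meets the Class 3 criterion (Flammable Liquid), so the rubber cement is Class 3.
Class 3 quantity: three 71.67 L containers = 215.01 L.
That is within the Class 3 rail limit of 250 L.

Yes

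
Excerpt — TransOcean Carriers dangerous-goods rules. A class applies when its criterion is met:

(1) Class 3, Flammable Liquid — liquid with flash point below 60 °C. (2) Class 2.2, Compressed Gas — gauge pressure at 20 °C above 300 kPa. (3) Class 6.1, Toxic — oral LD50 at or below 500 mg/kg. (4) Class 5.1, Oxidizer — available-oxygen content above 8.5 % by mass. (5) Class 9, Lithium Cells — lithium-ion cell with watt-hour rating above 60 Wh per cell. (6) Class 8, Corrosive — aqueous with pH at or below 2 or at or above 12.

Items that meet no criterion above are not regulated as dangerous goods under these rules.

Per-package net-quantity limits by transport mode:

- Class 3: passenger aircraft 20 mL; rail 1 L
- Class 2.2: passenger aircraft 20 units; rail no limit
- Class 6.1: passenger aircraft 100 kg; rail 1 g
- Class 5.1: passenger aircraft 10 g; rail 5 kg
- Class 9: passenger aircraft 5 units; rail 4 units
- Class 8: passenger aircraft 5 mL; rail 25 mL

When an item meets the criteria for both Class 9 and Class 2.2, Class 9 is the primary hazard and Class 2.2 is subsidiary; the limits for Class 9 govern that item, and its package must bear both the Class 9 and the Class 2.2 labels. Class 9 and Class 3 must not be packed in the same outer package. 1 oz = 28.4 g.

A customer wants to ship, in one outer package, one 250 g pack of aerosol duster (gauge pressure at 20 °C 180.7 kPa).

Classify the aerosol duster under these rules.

Not regulated

gauge pressure at 20 °C 180.7 kPa is not above 300 kPa, so Class 2.2 does not apply.
No criterion is met, so the item is not regulated.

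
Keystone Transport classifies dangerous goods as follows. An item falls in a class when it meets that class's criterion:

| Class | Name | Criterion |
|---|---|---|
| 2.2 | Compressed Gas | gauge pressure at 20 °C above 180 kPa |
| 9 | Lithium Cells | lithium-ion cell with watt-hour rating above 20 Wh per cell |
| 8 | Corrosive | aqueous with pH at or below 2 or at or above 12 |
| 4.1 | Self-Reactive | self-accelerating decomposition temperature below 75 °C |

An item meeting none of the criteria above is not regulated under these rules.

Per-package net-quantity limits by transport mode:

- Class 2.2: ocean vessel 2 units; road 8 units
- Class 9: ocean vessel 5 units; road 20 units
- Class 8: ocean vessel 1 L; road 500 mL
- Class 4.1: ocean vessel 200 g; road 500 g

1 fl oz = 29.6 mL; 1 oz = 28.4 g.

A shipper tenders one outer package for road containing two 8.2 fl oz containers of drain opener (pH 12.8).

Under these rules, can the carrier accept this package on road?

Yes

Drain opener: pH 12.8 ≥ 12 → Class 8 (Corrosive).
Class 8 quantity: two 8.2 fl oz containers = 485.44 mL.
485.44 mL ≤ 500 mL (road limit, Class 8) — within limit.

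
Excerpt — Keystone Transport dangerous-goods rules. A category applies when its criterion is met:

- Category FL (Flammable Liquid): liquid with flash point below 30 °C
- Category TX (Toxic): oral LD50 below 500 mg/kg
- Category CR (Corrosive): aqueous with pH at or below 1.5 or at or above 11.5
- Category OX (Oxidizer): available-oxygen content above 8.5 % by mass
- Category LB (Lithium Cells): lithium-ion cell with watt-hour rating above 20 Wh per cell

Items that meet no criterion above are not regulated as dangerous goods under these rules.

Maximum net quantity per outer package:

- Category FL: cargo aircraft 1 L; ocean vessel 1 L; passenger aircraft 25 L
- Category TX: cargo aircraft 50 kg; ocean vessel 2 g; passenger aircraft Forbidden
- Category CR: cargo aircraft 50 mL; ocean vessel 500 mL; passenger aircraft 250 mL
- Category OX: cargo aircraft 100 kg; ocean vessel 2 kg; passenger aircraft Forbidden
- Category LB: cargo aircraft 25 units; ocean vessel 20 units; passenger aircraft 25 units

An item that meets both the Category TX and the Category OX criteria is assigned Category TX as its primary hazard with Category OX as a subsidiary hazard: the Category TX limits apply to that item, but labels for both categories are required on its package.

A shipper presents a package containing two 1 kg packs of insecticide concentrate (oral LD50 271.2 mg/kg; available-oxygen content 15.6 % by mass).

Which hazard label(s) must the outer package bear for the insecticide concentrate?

With oral LD50 271.2 mg/kg (< 500 mg/kg), the insecticide concentrate falls in Category TX.
Available-oxygen content 15.6 % by mass meets the Category OX criterion (Oxidizer), so the insecticide concentrate is Category OX.
By the precedence rule Category TX is primary and Category OX is subsidiary, and that rule requires both labels on the package.

Category OX and TX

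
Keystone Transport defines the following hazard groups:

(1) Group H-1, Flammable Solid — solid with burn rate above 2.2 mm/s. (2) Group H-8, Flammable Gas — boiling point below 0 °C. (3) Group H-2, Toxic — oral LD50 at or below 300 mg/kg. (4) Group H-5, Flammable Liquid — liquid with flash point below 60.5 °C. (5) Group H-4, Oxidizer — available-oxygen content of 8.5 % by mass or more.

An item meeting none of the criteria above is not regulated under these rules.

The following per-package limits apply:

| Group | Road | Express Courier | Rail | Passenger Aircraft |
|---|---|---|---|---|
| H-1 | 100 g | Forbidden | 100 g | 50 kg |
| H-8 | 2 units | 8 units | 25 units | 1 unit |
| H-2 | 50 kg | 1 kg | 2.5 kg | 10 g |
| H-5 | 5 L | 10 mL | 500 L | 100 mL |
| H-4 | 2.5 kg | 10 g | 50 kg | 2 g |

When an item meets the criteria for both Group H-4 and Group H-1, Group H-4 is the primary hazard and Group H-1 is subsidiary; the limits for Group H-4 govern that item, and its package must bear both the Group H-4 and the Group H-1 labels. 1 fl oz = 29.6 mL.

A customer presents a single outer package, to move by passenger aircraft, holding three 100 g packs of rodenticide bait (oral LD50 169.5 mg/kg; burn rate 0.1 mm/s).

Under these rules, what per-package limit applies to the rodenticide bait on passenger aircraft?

10 g

Oral LD50 169.5 mg/kg meets the Group H-2 criterion (Toxic), so the rodenticide bait is Group H-2.
The passenger aircraft limit for Group H-2 is 10 g.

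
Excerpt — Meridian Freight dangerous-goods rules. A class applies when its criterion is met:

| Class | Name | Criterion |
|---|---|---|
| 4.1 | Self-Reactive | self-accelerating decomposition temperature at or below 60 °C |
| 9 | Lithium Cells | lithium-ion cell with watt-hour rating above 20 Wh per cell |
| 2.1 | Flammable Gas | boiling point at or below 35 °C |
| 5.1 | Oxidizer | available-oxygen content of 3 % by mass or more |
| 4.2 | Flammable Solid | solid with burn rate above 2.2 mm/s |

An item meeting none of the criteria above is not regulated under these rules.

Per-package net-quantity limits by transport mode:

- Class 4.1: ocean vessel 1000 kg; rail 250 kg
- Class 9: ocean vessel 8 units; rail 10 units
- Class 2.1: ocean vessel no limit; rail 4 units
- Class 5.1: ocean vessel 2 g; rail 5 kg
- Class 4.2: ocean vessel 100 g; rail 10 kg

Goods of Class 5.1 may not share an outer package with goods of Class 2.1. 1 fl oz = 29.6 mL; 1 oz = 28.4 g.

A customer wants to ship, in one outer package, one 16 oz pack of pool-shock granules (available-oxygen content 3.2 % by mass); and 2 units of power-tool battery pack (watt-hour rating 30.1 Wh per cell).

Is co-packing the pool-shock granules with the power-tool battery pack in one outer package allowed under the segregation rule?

Yes

The pool-shock granules have available-oxygen content 3.2 % by mass, which is ≥ 3 % by mass, so they are Class 5.1 (Oxidizer).
Watt-hour rating 30.1 Wh per cell meets the Class 9 criterion (Lithium Cells), so the power-tool battery pack is Class 9.
No segregation rule bars Class 5.1 with Class 9.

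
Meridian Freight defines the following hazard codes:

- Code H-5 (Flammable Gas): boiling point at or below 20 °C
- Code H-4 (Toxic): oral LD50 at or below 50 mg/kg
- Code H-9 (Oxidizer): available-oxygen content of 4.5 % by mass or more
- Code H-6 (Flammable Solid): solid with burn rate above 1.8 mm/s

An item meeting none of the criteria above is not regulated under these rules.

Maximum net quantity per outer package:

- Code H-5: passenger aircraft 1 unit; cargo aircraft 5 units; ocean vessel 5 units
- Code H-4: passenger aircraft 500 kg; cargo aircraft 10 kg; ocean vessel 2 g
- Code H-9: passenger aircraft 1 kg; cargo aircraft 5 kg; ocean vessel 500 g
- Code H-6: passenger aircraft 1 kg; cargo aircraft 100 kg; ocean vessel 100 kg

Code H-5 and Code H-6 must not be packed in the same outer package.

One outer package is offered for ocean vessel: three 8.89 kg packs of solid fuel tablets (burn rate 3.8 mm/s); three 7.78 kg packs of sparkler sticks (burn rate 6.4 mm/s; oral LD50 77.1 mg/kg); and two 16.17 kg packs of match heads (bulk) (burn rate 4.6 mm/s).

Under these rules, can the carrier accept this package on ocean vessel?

Burn rate 3.8 mm/s meets the Code H-6 criterion (Flammable Solid), so the solid fuel tablets are Code H-6.
Burn rate 6.4 mm/s meets the Code H-6 criterion (Flammable Solid), so the sparkler sticks are Code H-6.
With burn rate 4.6 mm/s (> 1.8 mm/s), the match heads (bulk) fall in Code H-6.
Total Code H-6: (three 8.89 kg packs = 26.67 kg) + (three 7.78 kg packs = 23.34 kg) + (two 16.17 kg packs = 32.34 kg) = 82.35 kg.
82.35 kg ≤ 100 kg (ocean vessel limit, Code H-6) — within limit.

Yes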